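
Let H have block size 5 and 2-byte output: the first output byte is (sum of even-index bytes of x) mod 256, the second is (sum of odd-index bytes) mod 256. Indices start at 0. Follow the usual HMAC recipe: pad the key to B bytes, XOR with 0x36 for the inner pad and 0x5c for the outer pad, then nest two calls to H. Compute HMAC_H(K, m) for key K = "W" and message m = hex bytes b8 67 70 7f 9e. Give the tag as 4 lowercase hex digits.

f56b

Key "W" = 57 is 1 byte ≤ B = 5; zero-pad to 5 bytes: K' = 57 00 00 00 00.
K' ⊕ ipad = 61 36 36 36 36.  K' ⊕ opad = 0b 5c 5c 5c 5c.
Inner input = (K'⊕ipad) ∥ m = 61 36 36 36 36 ∥ b8 67 70 7f 9e.
Inner hash: even-index sum = 435 mod 256 = 179; odd-index sum = 562 mod 256 = 50 → b3 32.
Outer input = (K'⊕opad) ∥ inner = 0b 5c 5c 5c 5c ∥ b3 32.
Outer hash (tag): even-index sum = 245 mod 256 = 245; odd-index sum = 363 mod 256 = 107 → f5 6b.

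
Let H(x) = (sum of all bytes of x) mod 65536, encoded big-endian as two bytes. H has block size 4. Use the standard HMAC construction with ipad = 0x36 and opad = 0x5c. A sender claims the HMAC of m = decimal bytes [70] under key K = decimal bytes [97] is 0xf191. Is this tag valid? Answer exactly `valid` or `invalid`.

Key decimal bytes [97] = 61 is 1 byte ≤ B = 4; zero-pad to 4 bytes: K' = 61 00 00 00.
K' ⊕ ipad = 57 36 36 36; K' ⊕ opad = 3d 5c 5c 5c.
Inner hash: sum = 87+54+54+54+70 = 319 → 01 3f.
Outer hash (recomputed tag): sum = 61+92+92+92+1+63 = 401 → 01 91.
Recomputed tag = 0191; claimed = f191 → mismatch.

invalid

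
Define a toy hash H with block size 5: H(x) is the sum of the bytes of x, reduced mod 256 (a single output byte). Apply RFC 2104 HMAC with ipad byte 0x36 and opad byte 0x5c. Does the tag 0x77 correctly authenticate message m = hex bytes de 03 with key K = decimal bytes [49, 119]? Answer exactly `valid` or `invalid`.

Key decimal bytes [49, 119] = 31 77 is 2 bytes ≤ B = 5; zero-pad to 5 bytes: K' = 31 77 00 00 00.
K' ⊕ ipad = 07 41 36 36 36; K' ⊕ opad = 6d 2b 5c 5c 5c.
Inner hash: sum = 7+65+54+54+54+222+3 = 459; mod 256 = 203 → cb.
Outer hash (recomputed tag): sum = 109+43+92+92+92+203 = 631; mod 256 = 119 → 77.
Recomputed tag = 77; claimed = 77 → match.

valid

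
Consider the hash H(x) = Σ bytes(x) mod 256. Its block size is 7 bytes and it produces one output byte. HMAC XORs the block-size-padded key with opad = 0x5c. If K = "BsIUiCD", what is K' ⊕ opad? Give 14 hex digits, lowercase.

1e2f1509351f18

Key "BsIUiCD" = 42 73 49 55 69 43 44 is exactly B = 7 bytes: K' = 42 73 49 55 69 43 44.
XOR each byte with 0x5c: 42⊕5c=1e, 73⊕5c=2f, 49⊕5c=15, 55⊕5c=09, 69⊕5c=35, 43⊕5c=1f, 44⊕5c=18.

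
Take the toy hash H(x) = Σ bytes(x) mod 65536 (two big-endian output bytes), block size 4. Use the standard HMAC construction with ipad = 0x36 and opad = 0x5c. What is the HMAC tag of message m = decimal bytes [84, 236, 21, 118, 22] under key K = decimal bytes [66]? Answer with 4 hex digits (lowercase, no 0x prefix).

022b

Key decimal bytes [66] = 42 is 1 byte ≤ B = 4; zero-pad to 4 bytes: K' = 42 00 00 00.
K' ⊕ ipad = 74 36 36 36.  K' ⊕ opad = 1e 5c 5c 5c.
Inner input = (K'⊕ipad) ∥ m = 74 36 36 36 ∥ 54 ec 15 76 16.
Inner hash: sum = 116+54+54+54+84+236+21+118+22 = 759 → 02 f7.
Outer input = (K'⊕opad) ∥ inner = 1e 5c 5c 5c ∥ 02 f7.
Outer hash (tag): sum = 30+92+92+92+2+247 = 555 → 02 2b.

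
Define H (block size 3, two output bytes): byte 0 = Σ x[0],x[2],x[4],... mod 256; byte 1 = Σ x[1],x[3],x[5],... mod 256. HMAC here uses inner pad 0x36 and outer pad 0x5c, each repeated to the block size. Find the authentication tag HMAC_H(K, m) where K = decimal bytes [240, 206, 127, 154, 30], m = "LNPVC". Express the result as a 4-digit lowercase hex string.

6ac9

Key decimal bytes [240, 206, 127, 154, 30] = f0 ce 7f 9a 1e is 5 bytes > B = 3, so hash it first: H(key) = 8d 68, then zero-pad to 3 bytes: K' = 8d 68 00.
K' ⊕ ipad = bb 5e 36.  K' ⊕ opad = d1 34 5c.
Inner input = (K'⊕ipad) ∥ m = bb 5e 36 ∥ 4c 4e 50 56 43.
Inner hash: even-index sum = 405 mod 256 = 149; odd-index sum = 317 mod 256 = 61 → 95 3d.
Outer input = (K'⊕opad) ∥ inner = d1 34 5c ∥ 95 3d.
Outer hash (tag): even-index sum = 362 mod 256 = 106; odd-index sum = 201 mod 256 = 201 → 6a c9.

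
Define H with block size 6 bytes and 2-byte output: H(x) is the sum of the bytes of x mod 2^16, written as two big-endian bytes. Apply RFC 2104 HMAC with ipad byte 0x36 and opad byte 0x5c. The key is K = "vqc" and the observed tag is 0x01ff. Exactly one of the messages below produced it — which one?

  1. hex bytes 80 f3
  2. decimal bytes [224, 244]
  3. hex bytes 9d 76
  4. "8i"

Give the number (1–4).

Key "vqc" = 76 71 63 is 3 bytes ≤ B = 6; zero-pad to 6 bytes: K' = 76 71 63 00 00 00.
K' ⊕ ipad = 40 47 55 36 36 36; K' ⊕ opad = 2a 2d 3f 5c 5c 5c.
m1: inner = H(40 47 55 36 36 36 80 f3) = 02 f1; tag = H(2a 2d 3f 5c 5c 5c 02 f1) = 029d
m2: inner = H(40 47 55 36 36 36 e0 f4) = 03 52; tag = H(2a 2d 3f 5c 5c 5c 03 52) = 01ff ← matches
m3: inner = H(40 47 55 36 36 36 9d 76) = 02 91; tag = H(2a 2d 3f 5c 5c 5c 02 91) = 023d
m4: inner = H(40 47 55 36 36 36 38 69) = 02 1f; tag = H(2a 2d 3f 5c 5c 5c 02 1f) = 01cb

2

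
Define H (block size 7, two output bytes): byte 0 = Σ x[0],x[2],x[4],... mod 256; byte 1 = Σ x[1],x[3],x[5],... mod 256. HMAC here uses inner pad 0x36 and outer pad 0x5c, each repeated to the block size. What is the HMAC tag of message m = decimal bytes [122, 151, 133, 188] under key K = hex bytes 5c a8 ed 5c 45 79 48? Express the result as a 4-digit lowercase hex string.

Key hex bytes 5c a8 ed 5c 45 79 48 is exactly B = 7 bytes: K' = 5c a8 ed 5c 45 79 48.
K' ⊕ ipad = 6a 9e db 6a 73 4f 7e.  K' ⊕ opad = 00 f4 b1 00 19 25 14.
Inner input = (K'⊕ipad) ∥ m = 6a 9e db 6a 73 4f 7e ∥ 7a 97 85 bc.
Inner hash: even-index sum = 905 mod 256 = 137; odd-index sum = 598 mod 256 = 86 → 89 56.
Outer input = (K'⊕opad) ∥ inner = 00 f4 b1 00 19 25 14 ∥ 89 56.
Outer hash (tag): even-index sum = 308 mod 256 = 52; odd-index sum = 418 mod 256 = 162 → 34 a2.

34a2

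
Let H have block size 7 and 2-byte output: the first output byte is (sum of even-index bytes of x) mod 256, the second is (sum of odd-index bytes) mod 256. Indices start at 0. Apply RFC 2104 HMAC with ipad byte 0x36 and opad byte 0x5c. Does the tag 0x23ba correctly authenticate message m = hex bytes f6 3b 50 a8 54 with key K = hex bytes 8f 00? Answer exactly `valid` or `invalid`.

Key hex bytes 8f 00 is 2 bytes ≤ B = 7; zero-pad to 7 bytes: K' = 8f 00 00 00 00 00 00.
K' ⊕ ipad = b9 36 36 36 36 36 36; K' ⊕ opad = d3 5c 5c 5c 5c 5c 5c.
Inner hash: even-index sum = 574 mod 256 = 62; odd-index sum = 572 mod 256 = 60 → 3e 3c.
Outer hash (recomputed tag): even-index sum = 547 mod 256 = 35; odd-index sum = 338 mod 256 = 82 → 23 52.
Recomputed tag = 2352; claimed = 23ba → mismatch.

invalid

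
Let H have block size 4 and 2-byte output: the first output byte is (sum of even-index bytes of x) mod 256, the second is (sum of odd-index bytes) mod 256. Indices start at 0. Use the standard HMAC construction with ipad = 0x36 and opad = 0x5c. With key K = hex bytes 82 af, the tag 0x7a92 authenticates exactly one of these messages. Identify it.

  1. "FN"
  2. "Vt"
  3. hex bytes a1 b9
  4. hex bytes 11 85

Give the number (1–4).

Key hex bytes 82 af is 2 bytes ≤ B = 4; zero-pad to 4 bytes: K' = 82 af 00 00.
K' ⊕ ipad = b4 99 36 36; K' ⊕ opad = de f3 5c 5c.
m1: inner = H(b4 99 36 36 46 4e) = 30 1d; tag = H(de f3 5c 5c 30 1d) = 6a6c
m2: inner = H(b4 99 36 36 56 74) = 40 43; tag = H(de f3 5c 5c 40 43) = 7a92 ← matches
m3: inner = H(b4 99 36 36 a1 b9) = 8b 88; tag = H(de f3 5c 5c 8b 88) = c5d7
m4: inner = H(b4 99 36 36 11 85) = fb 54; tag = H(de f3 5c 5c fb 54) = 35a3

2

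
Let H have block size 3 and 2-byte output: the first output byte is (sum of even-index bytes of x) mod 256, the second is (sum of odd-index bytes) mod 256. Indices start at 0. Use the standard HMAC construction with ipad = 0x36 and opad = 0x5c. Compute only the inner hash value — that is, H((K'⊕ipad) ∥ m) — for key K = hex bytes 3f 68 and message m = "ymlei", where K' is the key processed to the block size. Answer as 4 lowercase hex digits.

Key hex bytes 3f 68 is 2 bytes ≤ B = 3; zero-pad to 3 bytes: K' = 3f 68 00.
K' ⊕ ipad = 09 5e 36.
Inner input = 09 5e 36 ∥ 79 6d 6c 65 69.
Inner hash: even-index sum = 273 mod 256 = 17; odd-index sum = 428 mod 256 = 172 → 11 ac.

11ac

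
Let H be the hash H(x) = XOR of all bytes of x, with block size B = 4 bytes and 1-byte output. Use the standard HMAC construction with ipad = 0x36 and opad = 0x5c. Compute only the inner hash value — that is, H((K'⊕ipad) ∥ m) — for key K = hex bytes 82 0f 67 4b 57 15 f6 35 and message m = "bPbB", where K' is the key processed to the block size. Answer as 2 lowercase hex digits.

32

Key hex bytes 82 0f 67 4b 57 15 f6 35 is 8 bytes > B = 4, so hash it first: H(key) = 20, then zero-pad to 4 bytes: K' = 20 00 00 00.
K' ⊕ ipad = 16 36 36 36.
Inner input = 16 36 36 36 ∥ 62 50 62 42.
Inner hash: XOR 16⊕36⊕36⊕36⊕62⊕50⊕62⊕42 = 32.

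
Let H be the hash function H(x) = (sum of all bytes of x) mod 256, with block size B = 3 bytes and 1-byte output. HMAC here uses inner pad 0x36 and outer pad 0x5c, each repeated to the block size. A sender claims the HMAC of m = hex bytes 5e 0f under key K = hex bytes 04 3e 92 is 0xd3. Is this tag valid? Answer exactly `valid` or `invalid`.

Key hex bytes 04 3e 92 is exactly B = 3 bytes: K' = 04 3e 92.
K' ⊕ ipad = 32 08 a4; K' ⊕ opad = 58 62 ce.
Inner hash: sum = 50+8+164+94+15 = 331; mod 256 = 75 → 4b.
Outer hash (recomputed tag): sum = 88+98+206+75 = 467; mod 256 = 211 → d3.
Recomputed tag = d3; claimed = d3 → match.

valid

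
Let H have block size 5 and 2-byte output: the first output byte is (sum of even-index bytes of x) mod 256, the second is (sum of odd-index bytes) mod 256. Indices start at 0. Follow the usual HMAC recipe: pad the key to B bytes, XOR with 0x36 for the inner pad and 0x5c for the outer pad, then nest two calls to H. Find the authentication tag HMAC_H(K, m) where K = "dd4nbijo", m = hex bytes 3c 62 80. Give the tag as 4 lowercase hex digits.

7e72

Key "dd4nbijo" = 64 64 34 6e 62 69 6a 6f is 8 bytes > B = 5, so hash it first: H(key) = 64 aa, then zero-pad to 5 bytes: K' = 64 aa 00 00 00.
K' ⊕ ipad = 52 9c 36 36 36.  K' ⊕ opad = 38 f6 5c 5c 5c.
Inner input = (K'⊕ipad) ∥ m = 52 9c 36 36 36 ∥ 3c 62 80.
Inner hash: even-index sum = 288 mod 256 = 32; odd-index sum = 398 mod 256 = 142 → 20 8e.
Outer input = (K'⊕opad) ∥ inner = 38 f6 5c 5c 5c ∥ 20 8e.
Outer hash (tag): even-index sum = 382 mod 256 = 126; odd-index sum = 370 mod 256 = 114 → 7e 72.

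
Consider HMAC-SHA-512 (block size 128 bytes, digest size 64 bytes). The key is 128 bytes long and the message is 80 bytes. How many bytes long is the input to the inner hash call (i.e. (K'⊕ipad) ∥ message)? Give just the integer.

Key is 128 ≤ 128 bytes, zero-padded: |K'| = 128.
Inner input = (K'⊕ipad) ∥ m → 128 + 80 = 208 bytes.

208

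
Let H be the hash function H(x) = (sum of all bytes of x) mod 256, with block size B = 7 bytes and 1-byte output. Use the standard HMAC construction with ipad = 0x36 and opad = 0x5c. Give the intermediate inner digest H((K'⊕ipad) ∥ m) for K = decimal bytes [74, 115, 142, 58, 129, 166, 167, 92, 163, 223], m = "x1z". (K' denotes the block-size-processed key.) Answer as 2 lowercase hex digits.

Key decimal bytes [74, 115, 142, 58, 129, 166, 167, 92, 163, 223] = 4a 73 8e 3a 81 a6 a7 5c a3 df is 10 bytes > B = 7, so hash it first: H(key) = 31, then zero-pad to 7 bytes: K' = 31 00 00 00 00 00 00.
K' ⊕ ipad = 07 36 36 36 36 36 36.
Inner input = 07 36 36 36 36 36 36 ∥ 78 31 7a.
Inner hash: sum = 7+54+54+54+54+54+54+120+49+122 = 622; mod 256 = 110 → 6e.

6e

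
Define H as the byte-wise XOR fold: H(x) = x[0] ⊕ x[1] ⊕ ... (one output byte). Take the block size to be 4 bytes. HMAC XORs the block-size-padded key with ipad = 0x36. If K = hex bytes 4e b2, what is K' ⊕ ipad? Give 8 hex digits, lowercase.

78843636

Key hex bytes 4e b2 is 2 bytes ≤ B = 4; zero-pad to 4 bytes: K' = 4e b2 00 00.
XOR each byte with 0x36: 4e⊕36=78, b2⊕36=84, 00⊕36=36, 00⊕36=36.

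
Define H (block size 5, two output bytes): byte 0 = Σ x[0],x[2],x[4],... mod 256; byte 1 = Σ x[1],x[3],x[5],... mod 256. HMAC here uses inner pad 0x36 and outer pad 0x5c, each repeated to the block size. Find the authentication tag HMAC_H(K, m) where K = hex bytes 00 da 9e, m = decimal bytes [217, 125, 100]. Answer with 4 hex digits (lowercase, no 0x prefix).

Key hex bytes 00 da 9e is 3 bytes ≤ B = 5; zero-pad to 5 bytes: K' = 00 da 9e 00 00.
K' ⊕ ipad = 36 ec a8 36 36.  K' ⊕ opad = 5c 86 c2 5c 5c.
Inner input = (K'⊕ipad) ∥ m = 36 ec a8 36 36 ∥ d9 7d 64.
Inner hash: even-index sum = 401 mod 256 = 145; odd-index sum = 607 mod 256 = 95 → 91 5f.
Outer input = (K'⊕opad) ∥ inner = 5c 86 c2 5c 5c ∥ 91 5f.
Outer hash (tag): even-index sum = 473 mod 256 = 217; odd-index sum = 371 mod 256 = 115 → d9 73.

d973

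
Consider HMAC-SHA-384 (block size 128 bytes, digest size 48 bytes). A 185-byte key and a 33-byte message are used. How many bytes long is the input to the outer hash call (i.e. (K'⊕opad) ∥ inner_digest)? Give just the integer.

Key is 185 > 128 bytes, so it is hashed to 48 bytes then zero-padded to 128: |K'| = 128.
Outer input = (K'⊕opad) ∥ H(inner) → 128 + 48 = 176 bytes.

176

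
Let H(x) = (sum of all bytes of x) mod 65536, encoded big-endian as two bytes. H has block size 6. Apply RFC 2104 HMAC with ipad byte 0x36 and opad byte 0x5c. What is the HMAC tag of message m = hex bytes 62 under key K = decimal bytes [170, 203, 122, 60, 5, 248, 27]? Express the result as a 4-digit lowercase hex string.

Key decimal bytes [170, 203, 122, 60, 5, 248, 27] = aa cb 7a 3c 05 f8 1b is 7 bytes > B = 6, so hash it first: H(key) = 03 43, then zero-pad to 6 bytes: K' = 03 43 00 00 00 00.
K' ⊕ ipad = 35 75 36 36 36 36.  K' ⊕ opad = 5f 1f 5c 5c 5c 5c.
Inner input = (K'⊕ipad) ∥ m = 35 75 36 36 36 36 ∥ 62.
Inner hash: sum = 53+117+54+54+54+54+98 = 484 → 01 e4.
Outer input = (K'⊕opad) ∥ inner = 5f 1f 5c 5c 5c 5c ∥ 01 e4.
Outer hash (tag): sum = 95+31+92+92+92+92+1+228 = 723 → 02 d3.

02d3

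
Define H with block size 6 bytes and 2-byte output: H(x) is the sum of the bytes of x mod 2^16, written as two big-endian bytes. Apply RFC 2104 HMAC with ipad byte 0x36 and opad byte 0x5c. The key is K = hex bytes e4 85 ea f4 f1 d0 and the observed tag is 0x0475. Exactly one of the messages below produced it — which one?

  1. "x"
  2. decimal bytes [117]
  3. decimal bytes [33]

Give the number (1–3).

Key hex bytes e4 85 ea f4 f1 d0 is exactly B = 6 bytes: K' = e4 85 ea f4 f1 d0.
K' ⊕ ipad = d2 b3 dc c2 c7 e6; K' ⊕ opad = b8 d9 b6 a8 ad 8c.
m1: inner = H(d2 b3 dc c2 c7 e6 78) = 05 48; tag = H(b8 d9 b6 a8 ad 8c 05 48) = 0475 ← matches
m2: inner = H(d2 b3 dc c2 c7 e6 75) = 05 45; tag = H(b8 d9 b6 a8 ad 8c 05 45) = 0472
m3: inner = H(d2 b3 dc c2 c7 e6 21) = 04 f1; tag = H(b8 d9 b6 a8 ad 8c 04 f1) = 051d

1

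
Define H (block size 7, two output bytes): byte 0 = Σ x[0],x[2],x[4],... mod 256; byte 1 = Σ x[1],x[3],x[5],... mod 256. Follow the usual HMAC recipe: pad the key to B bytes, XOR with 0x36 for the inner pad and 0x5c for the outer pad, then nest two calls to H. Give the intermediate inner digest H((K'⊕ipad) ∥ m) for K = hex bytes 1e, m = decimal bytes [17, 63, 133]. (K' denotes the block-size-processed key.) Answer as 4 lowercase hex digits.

Key hex bytes 1e is 1 byte ≤ B = 7; zero-pad to 7 bytes: K' = 1e 00 00 00 00 00 00.
K' ⊕ ipad = 28 36 36 36 36 36 36.
Inner input = 28 36 36 36 36 36 36 ∥ 11 3f 85.
Inner hash: even-index sum = 265 mod 256 = 9; odd-index sum = 312 mod 256 = 56 → 09 38.

0938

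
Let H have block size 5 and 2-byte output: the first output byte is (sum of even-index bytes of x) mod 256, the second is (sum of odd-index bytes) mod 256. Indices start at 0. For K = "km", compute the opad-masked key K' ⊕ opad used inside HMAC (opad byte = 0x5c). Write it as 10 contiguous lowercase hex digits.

Key "km" = 6b 6d is 2 bytes ≤ B = 5; zero-pad to 5 bytes: K' = 6b 6d 00 00 00.
XOR each byte with 0x5c: 6b⊕5c=37, 6d⊕5c=31, 00⊕5c=5c, 00⊕5c=5c, 00⊕5c=5c.

37315c5c5c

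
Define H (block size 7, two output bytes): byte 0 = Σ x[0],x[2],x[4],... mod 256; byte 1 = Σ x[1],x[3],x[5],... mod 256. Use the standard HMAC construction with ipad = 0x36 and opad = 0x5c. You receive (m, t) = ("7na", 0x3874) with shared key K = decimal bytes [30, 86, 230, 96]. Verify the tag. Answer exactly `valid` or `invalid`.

valid

Key decimal bytes [30, 86, 230, 96] = 1e 56 e6 60 is 4 bytes ≤ B = 7; zero-pad to 7 bytes: K' = 1e 56 e6 60 00 00 00.
K' ⊕ ipad = 28 60 d0 56 36 36 36; K' ⊕ opad = 42 0a ba 3c 5c 5c 5c.
Inner hash: even-index sum = 466 mod 256 = 210; odd-index sum = 388 mod 256 = 132 → d2 84.
Outer hash (recomputed tag): even-index sum = 568 mod 256 = 56; odd-index sum = 372 mod 256 = 116 → 38 74.
Recomputed tag = 3874; claimed = 3874 → match.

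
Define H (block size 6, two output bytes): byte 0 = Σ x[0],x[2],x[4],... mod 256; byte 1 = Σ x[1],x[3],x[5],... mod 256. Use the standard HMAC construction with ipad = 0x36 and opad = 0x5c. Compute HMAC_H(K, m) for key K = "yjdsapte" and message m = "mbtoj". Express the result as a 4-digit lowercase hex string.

e167

Key "yjdsapte" = 79 6a 64 73 61 70 74 65 is 8 bytes > B = 6, so hash it first: H(key) = b2 b2, then zero-pad to 6 bytes: K' = b2 b2 00 00 00 00.
K' ⊕ ipad = 84 84 36 36 36 36.  K' ⊕ opad = ee ee 5c 5c 5c 5c.
Inner input = (K'⊕ipad) ∥ m = 84 84 36 36 36 36 ∥ 6d 62 74 6f 6a.
Inner hash: even-index sum = 571 mod 256 = 59; odd-index sum = 449 mod 256 = 193 → 3b c1.
Outer input = (K'⊕opad) ∥ inner = ee ee 5c 5c 5c 5c ∥ 3b c1.
Outer hash (tag): even-index sum = 481 mod 256 = 225; odd-index sum = 615 mod 256 = 103 → e1 67.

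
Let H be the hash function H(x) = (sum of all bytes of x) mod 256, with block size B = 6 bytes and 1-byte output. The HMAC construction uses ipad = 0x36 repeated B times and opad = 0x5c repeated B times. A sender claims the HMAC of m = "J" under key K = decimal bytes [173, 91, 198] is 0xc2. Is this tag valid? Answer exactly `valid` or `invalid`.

invalid

Key decimal bytes [173, 91, 198] = ad 5b c6 is 3 bytes ≤ B = 6; zero-pad to 6 bytes: K' = ad 5b c6 00 00 00.
K' ⊕ ipad = 9b 6d f0 36 36 36; K' ⊕ opad = f1 07 9a 5c 5c 5c.
Inner hash: sum = 155+109+240+54+54+54+74 = 740; mod 256 = 228 → e4.
Outer hash (recomputed tag): sum = 241+7+154+92+92+92+228 = 906; mod 256 = 138 → 8a.
Recomputed tag = 8a; claimed = c2 → mismatch.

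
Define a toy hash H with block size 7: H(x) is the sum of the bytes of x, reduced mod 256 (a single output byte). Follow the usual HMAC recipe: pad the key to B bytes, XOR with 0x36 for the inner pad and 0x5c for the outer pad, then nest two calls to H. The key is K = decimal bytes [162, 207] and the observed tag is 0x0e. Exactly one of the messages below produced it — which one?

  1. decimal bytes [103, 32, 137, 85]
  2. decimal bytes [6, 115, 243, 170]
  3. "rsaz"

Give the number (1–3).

2

Key decimal bytes [162, 207] = a2 cf is 2 bytes ≤ B = 7; zero-pad to 7 bytes: K' = a2 cf 00 00 00 00 00.
K' ⊕ ipad = 94 f9 36 36 36 36 36; K' ⊕ opad = fe 93 5c 5c 5c 5c 5c.
m1: inner = H(94 f9 36 36 36 36 36 67 20 89 55) = 00; tag = H(fe 93 5c 5c 5c 5c 5c 00) = 5d
m2: inner = H(94 f9 36 36 36 36 36 06 73 f3 aa) = b1; tag = H(fe 93 5c 5c 5c 5c 5c b1) = 0e ← matches
m3: inner = H(94 f9 36 36 36 36 36 72 73 61 7a) = 5b; tag = H(fe 93 5c 5c 5c 5c 5c 5b) = b8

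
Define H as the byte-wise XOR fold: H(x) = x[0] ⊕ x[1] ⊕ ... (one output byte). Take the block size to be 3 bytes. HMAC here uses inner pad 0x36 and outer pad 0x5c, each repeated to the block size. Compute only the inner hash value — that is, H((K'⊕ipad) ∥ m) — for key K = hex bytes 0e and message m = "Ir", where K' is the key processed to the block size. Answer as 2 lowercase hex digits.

03

Key hex bytes 0e is 1 byte ≤ B = 3; zero-pad to 3 bytes: K' = 0e 00 00.
K' ⊕ ipad = 38 36 36.
Inner input = 38 36 36 ∥ 49 72.
Inner hash: XOR 38⊕36⊕36⊕49⊕72 = 03.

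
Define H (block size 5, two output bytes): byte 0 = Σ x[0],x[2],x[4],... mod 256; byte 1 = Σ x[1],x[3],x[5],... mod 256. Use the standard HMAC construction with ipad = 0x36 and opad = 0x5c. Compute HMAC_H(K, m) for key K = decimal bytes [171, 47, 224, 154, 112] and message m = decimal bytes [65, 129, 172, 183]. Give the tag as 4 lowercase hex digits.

Key decimal bytes [171, 47, 224, 154, 112] = ab 2f e0 9a 70 is exactly B = 5 bytes: K' = ab 2f e0 9a 70.
K' ⊕ ipad = 9d 19 d6 ac 46.  K' ⊕ opad = f7 73 bc c6 2c.
Inner input = (K'⊕ipad) ∥ m = 9d 19 d6 ac 46 ∥ 41 81 ac b7.
Inner hash: even-index sum = 753 mod 256 = 241; odd-index sum = 434 mod 256 = 178 → f1 b2.
Outer input = (K'⊕opad) ∥ inner = f7 73 bc c6 2c ∥ f1 b2.
Outer hash (tag): even-index sum = 657 mod 256 = 145; odd-index sum = 554 mod 256 = 42 → 91 2a.

912a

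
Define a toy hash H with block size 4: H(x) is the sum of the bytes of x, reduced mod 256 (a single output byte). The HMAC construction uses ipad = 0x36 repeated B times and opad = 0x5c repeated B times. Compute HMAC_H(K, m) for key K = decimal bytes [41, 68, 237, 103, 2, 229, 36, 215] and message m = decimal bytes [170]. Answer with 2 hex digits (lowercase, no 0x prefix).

f4

Key decimal bytes [41, 68, 237, 103, 2, 229, 36, 215] = 29 44 ed 67 02 e5 24 d7 is 8 bytes > B = 4, so hash it first: H(key) = a3, then zero-pad to 4 bytes: K' = a3 00 00 00.
K' ⊕ ipad = 95 36 36 36.  K' ⊕ opad = ff 5c 5c 5c.
Inner input = (K'⊕ipad) ∥ m = 95 36 36 36 ∥ aa.
Inner hash: sum = 149+54+54+54+170 = 481; mod 256 = 225 → e1.
Outer input = (K'⊕opad) ∥ inner = ff 5c 5c 5c ∥ e1.
Outer hash (tag): sum = 255+92+92+92+225 = 756; mod 256 = 244 → f4.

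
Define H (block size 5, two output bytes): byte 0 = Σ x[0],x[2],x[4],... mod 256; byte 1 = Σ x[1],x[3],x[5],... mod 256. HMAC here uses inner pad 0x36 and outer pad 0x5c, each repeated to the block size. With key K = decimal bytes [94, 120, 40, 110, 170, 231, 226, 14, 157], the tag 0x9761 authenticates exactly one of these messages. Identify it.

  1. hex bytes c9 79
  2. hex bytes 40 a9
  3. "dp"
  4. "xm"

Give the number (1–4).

1

Key decimal bytes [94, 120, 40, 110, 170, 231, 226, 14, 157] = 5e 78 28 6e aa e7 e2 0e 9d is 9 bytes > B = 5, so hash it first: H(key) = af db, then zero-pad to 5 bytes: K' = af db 00 00 00.
K' ⊕ ipad = 99 ed 36 36 36; K' ⊕ opad = f3 87 5c 5c 5c.
m1: inner = H(99 ed 36 36 36 c9 79) = 7e ec; tag = H(f3 87 5c 5c 5c 7e ec) = 9761 ← matches
m2: inner = H(99 ed 36 36 36 40 a9) = ae 63; tag = H(f3 87 5c 5c 5c ae 63) = 0e91
m3: inner = H(99 ed 36 36 36 64 70) = 75 87; tag = H(f3 87 5c 5c 5c 75 87) = 3258
m4: inner = H(99 ed 36 36 36 78 6d) = 72 9b; tag = H(f3 87 5c 5c 5c 72 9b) = 4655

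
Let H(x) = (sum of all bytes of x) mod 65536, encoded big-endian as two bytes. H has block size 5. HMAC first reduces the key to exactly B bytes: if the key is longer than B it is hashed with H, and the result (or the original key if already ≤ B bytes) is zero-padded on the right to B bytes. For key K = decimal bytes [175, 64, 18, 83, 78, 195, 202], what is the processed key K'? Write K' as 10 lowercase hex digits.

032f000000

|K| = 7 > B = 5, so first hash the key.
H(K): sum = 175+64+18+83+78+195+202 = 815 → 03 2f.
Zero-pad H(K) = 03 2f to 5 bytes: K' = 03 2f 00 00 00.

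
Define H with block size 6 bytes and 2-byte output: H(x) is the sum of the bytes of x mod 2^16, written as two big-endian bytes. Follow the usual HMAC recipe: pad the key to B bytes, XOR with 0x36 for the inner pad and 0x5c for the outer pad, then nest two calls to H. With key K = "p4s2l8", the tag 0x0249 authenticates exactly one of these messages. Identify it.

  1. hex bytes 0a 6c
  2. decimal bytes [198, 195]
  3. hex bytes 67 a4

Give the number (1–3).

Key "p4s2l8" = 70 34 73 32 6c 38 is exactly B = 6 bytes: K' = 70 34 73 32 6c 38.
K' ⊕ ipad = 46 02 45 04 5a 0e; K' ⊕ opad = 2c 68 2f 6e 30 64.
m1: inner = H(46 02 45 04 5a 0e 0a 6c) = 01 6f; tag = H(2c 68 2f 6e 30 64 01 6f) = 0235
m2: inner = H(46 02 45 04 5a 0e c6 c3) = 02 82; tag = H(2c 68 2f 6e 30 64 02 82) = 0249 ← matches
m3: inner = H(46 02 45 04 5a 0e 67 a4) = 02 04; tag = H(2c 68 2f 6e 30 64 02 04) = 01cb

2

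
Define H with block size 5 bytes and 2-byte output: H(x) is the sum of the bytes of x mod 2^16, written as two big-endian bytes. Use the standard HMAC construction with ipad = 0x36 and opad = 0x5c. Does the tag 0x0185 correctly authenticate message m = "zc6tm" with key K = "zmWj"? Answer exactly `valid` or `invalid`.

valid

Key "zmWj" = 7a 6d 57 6a is 4 bytes ≤ B = 5; zero-pad to 5 bytes: K' = 7a 6d 57 6a 00.
K' ⊕ ipad = 4c 5b 61 5c 36; K' ⊕ opad = 26 31 0b 36 5c.
Inner hash: sum = 76+91+97+92+54+122+99+54+116+109 = 910 → 03 8e.
Outer hash (recomputed tag): sum = 38+49+11+54+92+3+142 = 389 → 01 85.
Recomputed tag = 0185; claimed = 0185 → match.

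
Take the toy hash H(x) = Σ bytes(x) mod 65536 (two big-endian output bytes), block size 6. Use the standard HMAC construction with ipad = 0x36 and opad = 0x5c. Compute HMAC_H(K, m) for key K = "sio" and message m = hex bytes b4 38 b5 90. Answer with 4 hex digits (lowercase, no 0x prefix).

027e

Key "sio" = 73 69 6f is 3 bytes ≤ B = 6; zero-pad to 6 bytes: K' = 73 69 6f 00 00 00.
K' ⊕ ipad = 45 5f 59 36 36 36.  K' ⊕ opad = 2f 35 33 5c 5c 5c.
Inner input = (K'⊕ipad) ∥ m = 45 5f 59 36 36 36 ∥ b4 38 b5 90.
Inner hash: sum = 69+95+89+54+54+54+180+56+181+144 = 976 → 03 d0.
Outer input = (K'⊕opad) ∥ inner = 2f 35 33 5c 5c 5c ∥ 03 d0.
Outer hash (tag): sum = 47+53+51+92+92+92+3+208 = 638 → 02 7e.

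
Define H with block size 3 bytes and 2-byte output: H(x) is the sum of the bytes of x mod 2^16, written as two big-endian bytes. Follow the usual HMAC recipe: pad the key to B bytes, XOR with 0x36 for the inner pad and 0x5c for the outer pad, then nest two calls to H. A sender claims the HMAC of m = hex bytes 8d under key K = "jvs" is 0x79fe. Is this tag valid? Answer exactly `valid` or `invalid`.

invalid

Key "jvs" = 6a 76 73 is exactly B = 3 bytes: K' = 6a 76 73.
K' ⊕ ipad = 5c 40 45; K' ⊕ opad = 36 2a 2f.
Inner hash: sum = 92+64+69+141 = 366 → 01 6e.
Outer hash (recomputed tag): sum = 54+42+47+1+110 = 254 → 00 fe.
Recomputed tag = 00fe; claimed = 79fe → mismatch.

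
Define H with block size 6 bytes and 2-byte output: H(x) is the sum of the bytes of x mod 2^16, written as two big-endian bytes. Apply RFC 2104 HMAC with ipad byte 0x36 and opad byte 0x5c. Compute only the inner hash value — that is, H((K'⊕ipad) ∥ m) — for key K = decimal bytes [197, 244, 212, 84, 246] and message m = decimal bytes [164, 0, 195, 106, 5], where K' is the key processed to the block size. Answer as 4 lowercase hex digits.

Key decimal bytes [197, 244, 212, 84, 246] = c5 f4 d4 54 f6 is 5 bytes ≤ B = 6; zero-pad to 6 bytes: K' = c5 f4 d4 54 f6 00.
K' ⊕ ipad = f3 c2 e2 62 c0 36.
Inner input = f3 c2 e2 62 c0 36 ∥ a4 00 c3 6a 05.
Inner hash: sum = 243+194+226+98+192+54+164+0+195+106+5 = 1477 → 05 c5.

05c5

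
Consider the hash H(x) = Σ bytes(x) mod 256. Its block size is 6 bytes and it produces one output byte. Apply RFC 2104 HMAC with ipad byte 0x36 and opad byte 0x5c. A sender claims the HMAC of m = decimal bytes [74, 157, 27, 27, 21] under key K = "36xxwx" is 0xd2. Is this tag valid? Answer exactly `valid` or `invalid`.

Key "36xxwx" = 33 36 78 78 77 78 is exactly B = 6 bytes: K' = 33 36 78 78 77 78.
K' ⊕ ipad = 05 00 4e 4e 41 4e; K' ⊕ opad = 6f 6a 24 24 2b 24.
Inner hash: sum = 5+0+78+78+65+78+74+157+27+27+21 = 610; mod 256 = 98 → 62.
Outer hash (recomputed tag): sum = 111+106+36+36+43+36+98 = 466; mod 256 = 210 → d2.
Recomputed tag = d2; claimed = d2 → match.

valid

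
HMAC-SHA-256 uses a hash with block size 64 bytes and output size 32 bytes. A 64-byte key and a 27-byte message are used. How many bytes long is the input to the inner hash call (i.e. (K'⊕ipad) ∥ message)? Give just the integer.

91

Key is 64 ≤ 64 bytes, zero-padded: |K'| = 64.
Inner input = (K'⊕ipad) ∥ m → 64 + 27 = 91 bytes.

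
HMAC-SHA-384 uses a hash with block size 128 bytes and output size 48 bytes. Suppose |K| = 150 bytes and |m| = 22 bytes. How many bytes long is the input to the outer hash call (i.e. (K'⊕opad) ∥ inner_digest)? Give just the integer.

176

Key is 150 > 128 bytes, so it is hashed to 48 bytes then zero-padded to 128: |K'| = 128.
Outer input = (K'⊕opad) ∥ H(inner) → 128 + 48 = 176 bytes.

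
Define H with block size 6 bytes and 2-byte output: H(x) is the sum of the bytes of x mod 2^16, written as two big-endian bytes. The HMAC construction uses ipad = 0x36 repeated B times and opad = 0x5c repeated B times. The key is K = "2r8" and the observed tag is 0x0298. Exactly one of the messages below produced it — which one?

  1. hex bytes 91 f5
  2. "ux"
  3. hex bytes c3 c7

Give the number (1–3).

Key "2r8" = 32 72 38 is 3 bytes ≤ B = 6; zero-pad to 6 bytes: K' = 32 72 38 00 00 00.
K' ⊕ ipad = 04 44 0e 36 36 36; K' ⊕ opad = 6e 2e 64 5c 5c 5c.
m1: inner = H(04 44 0e 36 36 36 91 f5) = 02 7e; tag = H(6e 2e 64 5c 5c 5c 02 7e) = 0294
m2: inner = H(04 44 0e 36 36 36 75 78) = 01 e5; tag = H(6e 2e 64 5c 5c 5c 01 e5) = 02fa
m3: inner = H(04 44 0e 36 36 36 c3 c7) = 02 82; tag = H(6e 2e 64 5c 5c 5c 02 82) = 0298 ← matches

3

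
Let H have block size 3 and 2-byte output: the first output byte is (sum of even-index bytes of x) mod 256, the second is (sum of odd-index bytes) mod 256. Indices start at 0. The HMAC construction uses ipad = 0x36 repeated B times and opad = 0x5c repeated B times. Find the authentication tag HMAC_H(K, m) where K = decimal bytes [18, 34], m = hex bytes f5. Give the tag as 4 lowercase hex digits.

Key decimal bytes [18, 34] = 12 22 is 2 bytes ≤ B = 3; zero-pad to 3 bytes: K' = 12 22 00.
K' ⊕ ipad = 24 14 36.  K' ⊕ opad = 4e 7e 5c.
Inner input = (K'⊕ipad) ∥ m = 24 14 36 ∥ f5.
Inner hash: even-index sum = 90 mod 256 = 90; odd-index sum = 265 mod 256 = 9 → 5a 09.
Outer input = (K'⊕opad) ∥ inner = 4e 7e 5c ∥ 5a 09.
Outer hash (tag): even-index sum = 179 mod 256 = 179; odd-index sum = 216 mod 256 = 216 → b3 d8.

b3d8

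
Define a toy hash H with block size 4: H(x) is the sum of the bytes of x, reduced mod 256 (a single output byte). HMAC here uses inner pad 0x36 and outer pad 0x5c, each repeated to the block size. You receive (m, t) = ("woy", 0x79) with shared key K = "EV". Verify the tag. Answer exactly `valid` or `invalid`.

Key "EV" = 45 56 is 2 bytes ≤ B = 4; zero-pad to 4 bytes: K' = 45 56 00 00.
K' ⊕ ipad = 73 60 36 36; K' ⊕ opad = 19 0a 5c 5c.
Inner hash: sum = 115+96+54+54+119+111+121 = 670; mod 256 = 158 → 9e.
Outer hash (recomputed tag): sum = 25+10+92+92+158 = 377; mod 256 = 121 → 79.
Recomputed tag = 79; claimed = 79 → match.

valid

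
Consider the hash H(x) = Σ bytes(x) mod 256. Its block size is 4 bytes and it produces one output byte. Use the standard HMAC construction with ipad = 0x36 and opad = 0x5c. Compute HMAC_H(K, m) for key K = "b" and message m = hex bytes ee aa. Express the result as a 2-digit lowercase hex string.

e0

Key "b" = 62 is 1 byte ≤ B = 4; zero-pad to 4 bytes: K' = 62 00 00 00.
K' ⊕ ipad = 54 36 36 36.  K' ⊕ opad = 3e 5c 5c 5c.
Inner input = (K'⊕ipad) ∥ m = 54 36 36 36 ∥ ee aa.
Inner hash: sum = 84+54+54+54+238+170 = 654; mod 256 = 142 → 8e.
Outer input = (K'⊕opad) ∥ inner = 3e 5c 5c 5c ∥ 8e.
Outer hash (tag): sum = 62+92+92+92+142 = 480; mod 256 = 224 → e0.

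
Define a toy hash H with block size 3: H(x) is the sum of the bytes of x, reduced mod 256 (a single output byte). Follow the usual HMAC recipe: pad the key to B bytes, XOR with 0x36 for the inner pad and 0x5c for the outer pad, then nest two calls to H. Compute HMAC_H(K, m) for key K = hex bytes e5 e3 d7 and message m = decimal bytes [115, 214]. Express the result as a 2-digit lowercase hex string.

d5

Key hex bytes e5 e3 d7 is exactly B = 3 bytes: K' = e5 e3 d7.
K' ⊕ ipad = d3 d5 e1.  K' ⊕ opad = b9 bf 8b.
Inner input = (K'⊕ipad) ∥ m = d3 d5 e1 ∥ 73 d6.
Inner hash: sum = 211+213+225+115+214 = 978; mod 256 = 210 → d2.
Outer input = (K'⊕opad) ∥ inner = b9 bf 8b ∥ d2.
Outer hash (tag): sum = 185+191+139+210 = 725; mod 256 = 213 → d5.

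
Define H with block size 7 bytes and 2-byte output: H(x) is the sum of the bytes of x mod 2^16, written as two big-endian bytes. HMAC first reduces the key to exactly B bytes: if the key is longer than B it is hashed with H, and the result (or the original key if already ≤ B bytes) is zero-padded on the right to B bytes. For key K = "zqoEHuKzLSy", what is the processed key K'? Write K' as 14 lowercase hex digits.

04390000000000

|K| = 11 > B = 7, so first hash the key.
H(K): sum = 122+113+111+69+72+117+75+122+76+83+121 = 1081 → 04 39.
Zero-pad H(K) = 04 39 to 7 bytes: K' = 04 39 00 00 00 00 00.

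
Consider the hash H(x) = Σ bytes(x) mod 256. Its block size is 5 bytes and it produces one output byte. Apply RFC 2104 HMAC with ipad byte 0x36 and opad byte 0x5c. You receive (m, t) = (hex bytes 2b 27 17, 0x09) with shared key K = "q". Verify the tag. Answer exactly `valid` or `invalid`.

Key "q" = 71 is 1 byte ≤ B = 5; zero-pad to 5 bytes: K' = 71 00 00 00 00.
K' ⊕ ipad = 47 36 36 36 36; K' ⊕ opad = 2d 5c 5c 5c 5c.
Inner hash: sum = 71+54+54+54+54+43+39+23 = 392; mod 256 = 136 → 88.
Outer hash (recomputed tag): sum = 45+92+92+92+92+136 = 549; mod 256 = 37 → 25.
Recomputed tag = 25; claimed = 09 → mismatch.

invalid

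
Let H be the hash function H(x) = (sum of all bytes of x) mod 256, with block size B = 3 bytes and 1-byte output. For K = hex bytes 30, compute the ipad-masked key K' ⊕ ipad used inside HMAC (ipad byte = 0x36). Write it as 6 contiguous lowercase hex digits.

063636

Key hex bytes 30 is 1 byte ≤ B = 3; zero-pad to 3 bytes: K' = 30 00 00.
XOR each byte with 0x36: 30⊕36=06, 00⊕36=36, 00⊕36=36.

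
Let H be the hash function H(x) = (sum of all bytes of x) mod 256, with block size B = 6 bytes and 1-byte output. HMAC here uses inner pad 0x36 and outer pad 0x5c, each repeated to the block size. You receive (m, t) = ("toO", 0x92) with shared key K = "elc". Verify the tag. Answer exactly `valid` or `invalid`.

valid

Key "elc" = 65 6c 63 is 3 bytes ≤ B = 6; zero-pad to 6 bytes: K' = 65 6c 63 00 00 00.
K' ⊕ ipad = 53 5a 55 36 36 36; K' ⊕ opad = 39 30 3f 5c 5c 5c.
Inner hash: sum = 83+90+85+54+54+54+116+111+79 = 726; mod 256 = 214 → d6.
Outer hash (recomputed tag): sum = 57+48+63+92+92+92+214 = 658; mod 256 = 146 → 92.
Recomputed tag = 92; claimed = 92 → match.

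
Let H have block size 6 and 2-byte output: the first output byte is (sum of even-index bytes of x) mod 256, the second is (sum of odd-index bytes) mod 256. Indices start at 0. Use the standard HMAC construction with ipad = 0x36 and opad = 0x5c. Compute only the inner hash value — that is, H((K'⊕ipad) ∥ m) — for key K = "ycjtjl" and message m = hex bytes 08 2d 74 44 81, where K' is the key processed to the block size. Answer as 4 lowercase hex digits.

Key "ycjtjl" = 79 63 6a 74 6a 6c is exactly B = 6 bytes: K' = 79 63 6a 74 6a 6c.
K' ⊕ ipad = 4f 55 5c 42 5c 5a.
Inner input = 4f 55 5c 42 5c 5a ∥ 08 2d 74 44 81.
Inner hash: even-index sum = 516 mod 256 = 4; odd-index sum = 354 mod 256 = 98 → 04 62.

0462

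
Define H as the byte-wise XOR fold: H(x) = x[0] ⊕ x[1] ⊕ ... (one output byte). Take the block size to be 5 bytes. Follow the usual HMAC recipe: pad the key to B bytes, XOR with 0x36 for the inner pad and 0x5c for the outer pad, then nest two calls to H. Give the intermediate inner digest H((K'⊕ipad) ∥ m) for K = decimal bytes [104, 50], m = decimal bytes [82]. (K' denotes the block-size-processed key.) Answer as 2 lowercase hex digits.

Key decimal bytes [104, 50] = 68 32 is 2 bytes ≤ B = 5; zero-pad to 5 bytes: K' = 68 32 00 00 00.
K' ⊕ ipad = 5e 04 36 36 36.
Inner input = 5e 04 36 36 36 ∥ 52.
Inner hash: XOR 5e⊕04⊕36⊕36⊕36⊕52 = 3e.

3e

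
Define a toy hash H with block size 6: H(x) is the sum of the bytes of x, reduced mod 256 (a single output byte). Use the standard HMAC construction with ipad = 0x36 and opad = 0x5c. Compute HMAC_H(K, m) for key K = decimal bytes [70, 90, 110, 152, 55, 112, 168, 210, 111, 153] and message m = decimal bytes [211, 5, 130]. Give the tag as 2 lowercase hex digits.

c0

Key decimal bytes [70, 90, 110, 152, 55, 112, 168, 210, 111, 153] = 46 5a 6e 98 37 70 a8 d2 6f 99 is 10 bytes > B = 6, so hash it first: H(key) = cf, then zero-pad to 6 bytes: K' = cf 00 00 00 00 00.
K' ⊕ ipad = f9 36 36 36 36 36.  K' ⊕ opad = 93 5c 5c 5c 5c 5c.
Inner input = (K'⊕ipad) ∥ m = f9 36 36 36 36 36 ∥ d3 05 82.
Inner hash: sum = 249+54+54+54+54+54+211+5+130 = 865; mod 256 = 97 → 61.
Outer input = (K'⊕opad) ∥ inner = 93 5c 5c 5c 5c 5c ∥ 61.
Outer hash (tag): sum = 147+92+92+92+92+92+97 = 704; mod 256 = 192 → c0.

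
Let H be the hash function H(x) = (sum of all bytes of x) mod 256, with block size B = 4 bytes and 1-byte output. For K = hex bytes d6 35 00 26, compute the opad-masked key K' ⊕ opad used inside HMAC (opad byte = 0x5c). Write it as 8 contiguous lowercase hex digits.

Key hex bytes d6 35 00 26 is exactly B = 4 bytes: K' = d6 35 00 26.
XOR each byte with 0x5c: d6⊕5c=8a, 35⊕5c=69, 00⊕5c=5c, 26⊕5c=7a.

8a695c7a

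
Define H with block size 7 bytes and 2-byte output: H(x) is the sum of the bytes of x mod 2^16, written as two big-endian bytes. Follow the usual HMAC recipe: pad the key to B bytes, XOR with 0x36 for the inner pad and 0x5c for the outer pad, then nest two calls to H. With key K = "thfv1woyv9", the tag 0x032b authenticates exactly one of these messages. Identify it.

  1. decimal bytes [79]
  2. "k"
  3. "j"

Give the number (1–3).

Key "thfv1woyv9" = 74 68 66 76 31 77 6f 79 76 39 is 10 bytes > B = 7, so hash it first: H(key) = 03 f7, then zero-pad to 7 bytes: K' = 03 f7 00 00 00 00 00.
K' ⊕ ipad = 35 c1 36 36 36 36 36; K' ⊕ opad = 5f ab 5c 5c 5c 5c 5c.
m1: inner = H(35 c1 36 36 36 36 36 4f) = 02 53; tag = H(5f ab 5c 5c 5c 5c 5c 02 53) = 032b ← matches
m2: inner = H(35 c1 36 36 36 36 36 6b) = 02 6f; tag = H(5f ab 5c 5c 5c 5c 5c 02 6f) = 0347
m3: inner = H(35 c1 36 36 36 36 36 6a) = 02 6e; tag = H(5f ab 5c 5c 5c 5c 5c 02 6e) = 0346

1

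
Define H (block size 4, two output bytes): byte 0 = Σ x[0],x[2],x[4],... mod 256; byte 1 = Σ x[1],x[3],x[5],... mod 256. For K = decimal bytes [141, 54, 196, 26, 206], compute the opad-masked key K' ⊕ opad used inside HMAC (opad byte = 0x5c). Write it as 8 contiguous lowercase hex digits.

430c5c5c

Key decimal bytes [141, 54, 196, 26, 206] = 8d 36 c4 1a ce is 5 bytes > B = 4, so hash it first: H(key) = 1f 50, then zero-pad to 4 bytes: K' = 1f 50 00 00.
XOR each byte with 0x5c: 1f⊕5c=43, 50⊕5c=0c, 00⊕5c=5c, 00⊕5c=5c.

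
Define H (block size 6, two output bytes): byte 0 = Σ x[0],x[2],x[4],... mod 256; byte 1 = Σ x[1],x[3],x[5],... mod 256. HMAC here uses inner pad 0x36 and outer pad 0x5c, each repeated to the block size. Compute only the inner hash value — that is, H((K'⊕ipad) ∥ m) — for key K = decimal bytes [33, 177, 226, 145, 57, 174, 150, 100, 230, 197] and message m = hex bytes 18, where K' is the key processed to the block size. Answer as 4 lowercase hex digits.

129b

Key decimal bytes [33, 177, 226, 145, 57, 174, 150, 100, 230, 197] = 21 b1 e2 91 39 ae 96 64 e6 c5 is 10 bytes > B = 6, so hash it first: H(key) = b8 19, then zero-pad to 6 bytes: K' = b8 19 00 00 00 00.
K' ⊕ ipad = 8e 2f 36 36 36 36.
Inner input = 8e 2f 36 36 36 36 ∥ 18.
Inner hash: even-index sum = 274 mod 256 = 18; odd-index sum = 155 mod 256 = 155 → 12 9b.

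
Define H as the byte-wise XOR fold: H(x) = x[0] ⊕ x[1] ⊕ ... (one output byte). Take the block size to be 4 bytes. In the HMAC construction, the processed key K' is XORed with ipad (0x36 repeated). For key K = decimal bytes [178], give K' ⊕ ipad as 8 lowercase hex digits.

Key decimal bytes [178] = b2 is 1 byte ≤ B = 4; zero-pad to 4 bytes: K' = b2 00 00 00.
XOR each byte with 0x36: b2⊕36=84, 00⊕36=36, 00⊕36=36, 00⊕36=36.

84363636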